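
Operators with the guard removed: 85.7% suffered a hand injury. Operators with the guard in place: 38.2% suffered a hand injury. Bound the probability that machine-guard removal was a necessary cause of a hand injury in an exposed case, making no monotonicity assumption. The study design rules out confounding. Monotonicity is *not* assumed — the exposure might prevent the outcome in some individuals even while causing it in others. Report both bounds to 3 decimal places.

p₁ = 0.857, p₀ = 0.382.
Under exogeneity alone the bounds on PN are max{0,(p₁−p₀)/p₁} ≤ PN ≤ min{1,(1−p₀)/p₁}.
  lower = (p₁ − p₀)/p₁ = 0.475 / 0.857 ≈ 0.5543
  upper = min{1, (1 − p₀)/p₁} = 0.618 / 0.857 ≈ 0.7211

0.554 ≤ PN ≤ 0.721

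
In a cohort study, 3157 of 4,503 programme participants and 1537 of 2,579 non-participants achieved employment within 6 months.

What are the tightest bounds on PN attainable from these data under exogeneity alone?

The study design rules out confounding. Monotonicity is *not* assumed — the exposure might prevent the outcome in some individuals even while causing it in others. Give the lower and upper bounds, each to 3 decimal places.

p₁ = P(outcome | exposed) = 3157/4503 = 0.70109
p₀ = P(outcome | unexposed) = 1537/2579 = 0.59597
Under exogeneity alone the bounds on PN are max{0,(p₁−p₀)/p₁} ≤ PN ≤ min{1,(1−p₀)/p₁}.
  lower = (p₁ − p₀)/p₁ = 0.10512 / 0.70109 ≈ 0.1499
  upper = min{1, (1 − p₀)/p₁} = 0.40403 / 0.70109 ≈ 0.5763

0.150 ≤ PN ≤ 0.576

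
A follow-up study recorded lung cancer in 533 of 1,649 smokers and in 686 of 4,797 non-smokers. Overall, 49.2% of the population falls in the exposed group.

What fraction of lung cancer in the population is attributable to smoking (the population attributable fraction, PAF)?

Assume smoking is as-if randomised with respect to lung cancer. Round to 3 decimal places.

p₁ = P(outcome | exposed) = 533/1649 = 0.32323
p₀ = P(outcome | unexposed) = 686/4797 = 0.14301
Overall risk P(Y=1) = π·p₁ + (1−π)·p₀ = 0.492×0.32323 + 0.508×0.14301 = 0.23167.
Under exogeneity, PAF = [P(Y=1) − p₀] / P(Y=1).
PAF = (0.23167 − 0.14301) / 0.23167 ≈ 0.3827

PAF ≈ 0.383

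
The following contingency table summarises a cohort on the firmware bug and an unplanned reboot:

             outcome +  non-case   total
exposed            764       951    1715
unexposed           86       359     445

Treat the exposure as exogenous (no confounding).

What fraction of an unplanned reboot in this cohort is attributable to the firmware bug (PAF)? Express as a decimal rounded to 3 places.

PAF ≈ 0.509

p₁ = P(outcome | exposed) = 764/1715 = 0.44548
p₀ = P(outcome | unexposed) = 86/445 = 0.19326
Exposure prevalence π = 1715/2160 = 0.79398; overall risk P(Y=1) = 0.39352.
Under exogeneity, PAF = [P(Y=1) − p₀]/P(Y=1).
PAF = (0.39352 − 0.19326) / 0.39352 ≈ 0.5089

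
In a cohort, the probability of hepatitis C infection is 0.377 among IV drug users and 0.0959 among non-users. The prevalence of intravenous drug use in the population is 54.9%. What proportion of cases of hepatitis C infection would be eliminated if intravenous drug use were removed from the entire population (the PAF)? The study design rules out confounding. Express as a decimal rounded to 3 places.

Let p₁ = 0.377, p₀ = 0.0959.
Overall risk P(Y=1) = π·p₁ + (1−π)·p₀ = 0.549×0.377 + 0.451×0.0959 = 0.25022.
Under exogeneity, PAF = [P(Y=1) − p₀] / P(Y=1).
PAF = (0.25022 − 0.0959) / 0.25022 ≈ 0.6167

PAF ≈ 0.617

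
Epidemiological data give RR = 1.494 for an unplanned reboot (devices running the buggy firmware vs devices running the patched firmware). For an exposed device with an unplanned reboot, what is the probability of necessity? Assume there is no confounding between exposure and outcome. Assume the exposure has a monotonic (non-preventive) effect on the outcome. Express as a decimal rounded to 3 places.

Under exogeneity and monotonicity, PN = (RR − 1) / RR = 1 − 1/RR.
PN = (1.494 − 1) / 1.494 = 0.494 / 1.494 ≈ 0.3307

PN ≈ 0.331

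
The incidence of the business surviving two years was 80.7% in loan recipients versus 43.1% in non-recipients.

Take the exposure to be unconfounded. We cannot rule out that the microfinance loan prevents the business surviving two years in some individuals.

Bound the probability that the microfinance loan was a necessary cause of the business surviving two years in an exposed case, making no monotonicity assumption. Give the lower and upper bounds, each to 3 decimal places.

0.466 ≤ PN ≤ 0.705

p₁ = 0.807, p₀ = 0.431.
Under exogeneity alone the bounds on PN are max{0,(p₁−p₀)/p₁} ≤ PN ≤ min{1,(1−p₀)/p₁}.
  lower = (p₁ − p₀)/p₁ = 0.376 / 0.807 ≈ 0.4659
  upper = min{1, (1 − p₀)/p₁} = 0.569 / 0.807 ≈ 0.7051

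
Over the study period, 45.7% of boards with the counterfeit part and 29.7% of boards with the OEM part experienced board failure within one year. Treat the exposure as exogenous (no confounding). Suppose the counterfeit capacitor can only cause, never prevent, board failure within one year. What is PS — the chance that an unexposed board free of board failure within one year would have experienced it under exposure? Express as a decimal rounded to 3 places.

PS ≈ 0.228

p₁ = 0.457, p₀ = 0.297.
Under exogeneity and monotonicity, PS = (p₁ − p₀) / (1 − p₀).
PS = (0.457 − 0.297) / (1 − 0.297) = 0.16 / 0.703 ≈ 0.2276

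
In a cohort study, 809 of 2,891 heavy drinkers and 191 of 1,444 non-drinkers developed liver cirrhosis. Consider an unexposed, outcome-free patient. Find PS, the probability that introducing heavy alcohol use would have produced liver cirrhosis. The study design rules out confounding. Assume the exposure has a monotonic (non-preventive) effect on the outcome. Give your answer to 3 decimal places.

p₁ = P(outcome | exposed) = 809/2891 = 0.27983
p₀ = P(outcome | unexposed) = 191/1444 = 0.13227
Under exogeneity and monotonicity, PS = (p₁ − p₀) / (1 − p₀).
PS = (0.27983 − 0.13227) / (1 − 0.13227) = 0.14756 / 0.86773 ≈ 0.1701

PS ≈ 0.170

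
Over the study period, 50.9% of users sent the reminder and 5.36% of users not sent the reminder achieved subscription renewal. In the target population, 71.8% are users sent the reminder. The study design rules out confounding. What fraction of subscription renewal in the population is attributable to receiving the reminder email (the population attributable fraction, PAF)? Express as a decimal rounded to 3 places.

PAF ≈ 0.859

p₁ = 0.509, p₀ = 0.0536.
Overall risk P(Y=1) = π·p₁ + (1−π)·p₀ = 0.718×0.509 + 0.282×0.0536 = 0.38058.
Under exogeneity, PAF = [P(Y=1) − p₀] / P(Y=1).
PAF = (0.38058 − 0.0536) / 0.38058 ≈ 0.8592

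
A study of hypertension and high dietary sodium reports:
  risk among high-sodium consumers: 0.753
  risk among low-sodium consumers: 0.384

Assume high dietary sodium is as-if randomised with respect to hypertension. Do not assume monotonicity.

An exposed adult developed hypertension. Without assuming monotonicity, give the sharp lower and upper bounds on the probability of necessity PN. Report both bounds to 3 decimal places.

Let p₁ = 0.753, p₀ = 0.384.
Under exogeneity alone the bounds on PN are max{0,(p₁−p₀)/p₁} ≤ PN ≤ min{1,(1−p₀)/p₁}.
  lower = (p₁ − p₀)/p₁ = 0.369 / 0.753 ≈ 0.4900
  upper = min{1, (1 − p₀)/p₁} = 0.616 / 0.753 ≈ 0.8181

0.490 ≤ PN ≤ 0.818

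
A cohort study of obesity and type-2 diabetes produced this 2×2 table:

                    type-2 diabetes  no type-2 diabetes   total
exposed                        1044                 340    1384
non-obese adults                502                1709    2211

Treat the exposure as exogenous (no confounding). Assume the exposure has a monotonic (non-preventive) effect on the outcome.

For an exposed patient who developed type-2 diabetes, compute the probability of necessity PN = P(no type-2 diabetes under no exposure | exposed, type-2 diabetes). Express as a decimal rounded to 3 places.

p₁ = P(outcome | exposed) = 1044/1384 = 0.75434
p₀ = P(outcome | unexposed) = 502/2211 = 0.22705
Under exogeneity and monotonicity, PN = (p₁ − p₀) / p₁.
PN = (0.75434 − 0.22705) / 0.75434 = 0.52729 / 0.75434 ≈ 0.6990

PN ≈ 0.699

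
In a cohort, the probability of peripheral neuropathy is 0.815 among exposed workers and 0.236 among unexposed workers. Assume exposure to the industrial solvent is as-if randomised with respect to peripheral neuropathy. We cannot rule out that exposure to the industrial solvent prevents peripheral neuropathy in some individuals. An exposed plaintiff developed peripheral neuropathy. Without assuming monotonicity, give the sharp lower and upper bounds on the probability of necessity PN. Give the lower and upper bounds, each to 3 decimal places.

0.710 ≤ PN ≤ 0.937

Let p₁ = 0.815, p₀ = 0.236.
Under exogeneity alone the bounds on PN are max{0,(p₁−p₀)/p₁} ≤ PN ≤ min{1,(1−p₀)/p₁}.
  lower = (p₁ − p₀)/p₁ = 0.579 / 0.815 ≈ 0.7104
  upper = min{1, (1 − p₀)/p₁} = 0.764 / 0.815 ≈ 0.9374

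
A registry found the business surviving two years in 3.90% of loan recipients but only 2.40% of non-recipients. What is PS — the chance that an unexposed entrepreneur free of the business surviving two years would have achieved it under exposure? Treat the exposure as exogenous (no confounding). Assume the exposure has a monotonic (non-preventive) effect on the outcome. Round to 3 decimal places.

PS ≈ 0.015

p₁ = 0.039, p₀ = 0.024.
Under exogeneity and monotonicity, PS = (p₁ − p₀) / (1 − p₀).
PS = (0.039 − 0.024) / (1 − 0.024) = 0.015 / 0.976 ≈ 0.0154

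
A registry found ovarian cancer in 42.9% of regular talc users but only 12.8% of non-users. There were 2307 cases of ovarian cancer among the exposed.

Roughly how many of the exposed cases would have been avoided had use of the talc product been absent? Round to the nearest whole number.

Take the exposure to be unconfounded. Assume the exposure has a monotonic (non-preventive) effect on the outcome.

p₁ = 0.429, p₀ = 0.128.
PN = (p₁ − p₀)/p₁ = (0.429 − 0.128) / 0.429 ≈ 0.70163.
Attributable cases ≈ PN × (exposed cases) = 0.70163 × 2307 ≈ 1618.66.

about 1619 cases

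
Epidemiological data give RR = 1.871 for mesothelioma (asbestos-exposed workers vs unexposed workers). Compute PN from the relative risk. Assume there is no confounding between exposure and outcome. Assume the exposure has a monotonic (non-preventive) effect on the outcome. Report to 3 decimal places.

Under exogeneity and monotonicity, PN = (RR − 1) / RR = 1 − 1/RR.
PN = (1.871 − 1) / 1.871 = 0.871 / 1.871 ≈ 0.4655

PN ≈ 0.466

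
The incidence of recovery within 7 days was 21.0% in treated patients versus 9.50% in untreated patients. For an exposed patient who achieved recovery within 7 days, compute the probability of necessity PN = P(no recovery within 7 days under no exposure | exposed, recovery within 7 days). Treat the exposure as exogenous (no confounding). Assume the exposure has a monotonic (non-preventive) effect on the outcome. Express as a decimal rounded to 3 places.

p₁ = 0.21, p₀ = 0.095.
Under exogeneity and monotonicity, PN = (p₁ − p₀) / p₁.
PN = (0.21 − 0.095) / 0.21 = 0.115 / 0.21 ≈ 0.5476

PN ≈ 0.548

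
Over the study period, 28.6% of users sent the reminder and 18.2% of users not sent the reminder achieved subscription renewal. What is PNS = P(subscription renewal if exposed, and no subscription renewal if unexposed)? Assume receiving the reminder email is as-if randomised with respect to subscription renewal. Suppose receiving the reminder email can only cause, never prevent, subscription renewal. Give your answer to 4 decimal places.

p₁ = 0.286, p₀ = 0.182.
Under exogeneity and monotonicity, PNS = p₁ − p₀.
PNS = 0.286 − 0.182 = 0.104

PNS ≈ 0.1040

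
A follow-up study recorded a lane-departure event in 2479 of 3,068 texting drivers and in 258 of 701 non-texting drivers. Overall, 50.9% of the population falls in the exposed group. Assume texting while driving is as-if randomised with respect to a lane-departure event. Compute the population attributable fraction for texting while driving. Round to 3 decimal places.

p₁ = P(outcome | exposed) = 2479/3068 = 0.80802
p₀ = P(outcome | unexposed) = 258/701 = 0.36805
Overall risk P(Y=1) = π·p₁ + (1−π)·p₀ = 0.509×0.80802 + 0.491×0.36805 = 0.59199.
Under exogeneity, PAF = [P(Y=1) − p₀] / P(Y=1).
PAF = (0.59199 − 0.36805) / 0.59199 ≈ 0.3783

PAF ≈ 0.378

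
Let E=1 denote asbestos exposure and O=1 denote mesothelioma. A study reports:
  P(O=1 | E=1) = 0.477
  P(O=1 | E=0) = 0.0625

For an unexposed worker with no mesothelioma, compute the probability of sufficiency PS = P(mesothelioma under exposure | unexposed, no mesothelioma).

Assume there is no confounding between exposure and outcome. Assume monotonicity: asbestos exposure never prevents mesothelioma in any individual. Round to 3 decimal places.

Let p₁ = 0.477, p₀ = 0.0625.
Under exogeneity and monotonicity, PS = (p₁ − p₀) / (1 − p₀).
PS = (0.477 − 0.0625) / (1 − 0.0625) = 0.4145 / 0.9375 ≈ 0.4421

PS ≈ 0.442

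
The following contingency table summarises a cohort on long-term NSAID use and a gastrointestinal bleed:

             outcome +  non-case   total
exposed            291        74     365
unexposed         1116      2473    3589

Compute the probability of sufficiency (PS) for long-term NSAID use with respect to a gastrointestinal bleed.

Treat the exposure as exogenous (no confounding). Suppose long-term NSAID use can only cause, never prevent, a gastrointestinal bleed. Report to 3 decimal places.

p₁ = P(outcome | exposed) = 291/365 = 0.79726
p₀ = P(outcome | unexposed) = 1116/3589 = 0.31095
Under exogeneity and monotonicity, PS = (p₁ − p₀) / (1 − p₀).
PS = (0.79726 − 0.31095) / (1 − 0.31095) = 0.48631 / 0.68905 ≈ 0.7058

PS ≈ 0.706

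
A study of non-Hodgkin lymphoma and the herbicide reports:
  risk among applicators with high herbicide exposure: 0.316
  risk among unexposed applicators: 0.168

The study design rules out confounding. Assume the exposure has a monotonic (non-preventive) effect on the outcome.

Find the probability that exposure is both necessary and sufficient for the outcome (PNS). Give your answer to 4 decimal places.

PNS ≈ 0.1480

Let p₁ = 0.316, p₀ = 0.168.
Under exogeneity and monotonicity, PNS = p₁ − p₀.
PNS = 0.316 − 0.168 = 0.148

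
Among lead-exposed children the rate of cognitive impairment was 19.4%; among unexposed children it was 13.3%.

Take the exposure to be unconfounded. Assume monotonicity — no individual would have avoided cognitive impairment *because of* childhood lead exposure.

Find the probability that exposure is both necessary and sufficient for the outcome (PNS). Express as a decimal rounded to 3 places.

p₁ = 0.194, p₀ = 0.133.
Under exogeneity and monotonicity, PNS = p₁ − p₀.
PNS = 0.194 − 0.133 = 0.061

PNS ≈ 0.061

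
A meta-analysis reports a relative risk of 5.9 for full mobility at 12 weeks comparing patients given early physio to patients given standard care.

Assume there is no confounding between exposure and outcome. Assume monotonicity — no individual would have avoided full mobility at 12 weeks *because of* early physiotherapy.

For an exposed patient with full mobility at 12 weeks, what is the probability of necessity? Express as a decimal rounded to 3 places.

PN ≈ 0.831

Under exogeneity and monotonicity, PN = (RR − 1) / RR = 1 − 1/RR.
PN = (5.9 − 1) / 5.9 = 4.9 / 5.9 ≈ 0.8305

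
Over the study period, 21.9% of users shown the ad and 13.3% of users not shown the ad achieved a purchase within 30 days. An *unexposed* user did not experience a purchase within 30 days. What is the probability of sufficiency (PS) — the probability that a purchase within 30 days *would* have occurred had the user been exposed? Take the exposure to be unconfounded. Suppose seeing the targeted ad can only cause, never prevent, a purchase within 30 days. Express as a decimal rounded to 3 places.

p₁ = 0.219, p₀ = 0.133.
Under exogeneity and monotonicity, PS = (p₁ − p₀) / (1 − p₀).
PS = (0.219 − 0.133) / (1 − 0.133) = 0.086 / 0.867 ≈ 0.0992

PS ≈ 0.099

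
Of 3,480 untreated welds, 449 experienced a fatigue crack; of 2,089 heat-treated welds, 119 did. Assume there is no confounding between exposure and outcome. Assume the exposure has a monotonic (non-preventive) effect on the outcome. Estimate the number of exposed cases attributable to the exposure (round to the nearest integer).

about 251 cases

p₁ = P(outcome | exposed) = 449/3480 = 0.12902
p₀ = P(outcome | unexposed) = 119/2089 = 0.056965
PN = (p₁ − p₀)/p₁ = (0.12902 − 0.056965) / 0.12902 ≈ 0.55849.
Attributable cases ≈ PN × (exposed cases) = 0.55849 × 449 ≈ 250.76.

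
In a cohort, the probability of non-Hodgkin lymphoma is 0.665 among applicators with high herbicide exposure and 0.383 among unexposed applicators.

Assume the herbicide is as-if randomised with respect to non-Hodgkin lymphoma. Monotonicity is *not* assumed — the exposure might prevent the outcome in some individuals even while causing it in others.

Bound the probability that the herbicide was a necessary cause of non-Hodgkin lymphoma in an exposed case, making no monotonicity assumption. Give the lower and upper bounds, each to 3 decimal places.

Let p₁ = 0.665, p₀ = 0.383.
Under exogeneity alone the bounds on PN are max{0,(p₁−p₀)/p₁} ≤ PN ≤ min{1,(1−p₀)/p₁}.
  lower = (p₁ − p₀)/p₁ = 0.282 / 0.665 ≈ 0.4241
  upper = min{1, (1 − p₀)/p₁} = 0.617 / 0.665 ≈ 0.9278

0.424 ≤ PN ≤ 0.928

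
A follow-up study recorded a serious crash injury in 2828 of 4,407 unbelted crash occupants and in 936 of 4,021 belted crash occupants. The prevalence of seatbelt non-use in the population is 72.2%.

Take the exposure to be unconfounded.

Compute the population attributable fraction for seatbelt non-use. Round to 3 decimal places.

p₁ = P(outcome | exposed) = 2828/4407 = 0.64171
p₀ = P(outcome | unexposed) = 936/4021 = 0.23278
Overall risk P(Y=1) = π·p₁ + (1−π)·p₀ = 0.722×0.64171 + 0.278×0.23278 = 0.52802.
Under exogeneity, PAF = [P(Y=1) − p₀] / P(Y=1).
PAF = (0.52802 − 0.23278) / 0.52802 ≈ 0.5592

PAF ≈ 0.559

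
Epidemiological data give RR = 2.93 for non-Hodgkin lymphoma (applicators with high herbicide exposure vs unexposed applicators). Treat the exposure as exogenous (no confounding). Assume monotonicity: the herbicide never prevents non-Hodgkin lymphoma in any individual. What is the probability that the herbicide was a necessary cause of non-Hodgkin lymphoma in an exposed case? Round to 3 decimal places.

PN ≈ 0.659

Under exogeneity and monotonicity, PN = (RR − 1) / RR = 1 − 1/RR.
PN = (2.93 − 1) / 2.93 = 1.93 / 2.93 ≈ 0.6587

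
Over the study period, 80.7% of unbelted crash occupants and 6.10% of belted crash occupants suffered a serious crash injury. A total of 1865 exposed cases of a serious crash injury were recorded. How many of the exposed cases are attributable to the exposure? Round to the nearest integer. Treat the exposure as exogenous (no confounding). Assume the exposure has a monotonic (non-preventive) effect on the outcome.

about 1724 cases

p₁ = 0.807, p₀ = 0.061.
PN = (p₁ − p₀)/p₁ = (0.807 − 0.061) / 0.807 ≈ 0.92441.
Attributable cases ≈ PN × (exposed cases) = 0.92441 × 1865 ≈ 1724.03.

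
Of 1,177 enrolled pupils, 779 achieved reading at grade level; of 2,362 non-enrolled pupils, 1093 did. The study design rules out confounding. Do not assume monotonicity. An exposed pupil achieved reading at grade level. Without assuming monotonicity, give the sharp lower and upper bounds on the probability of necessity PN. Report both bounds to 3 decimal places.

0.301 ≤ PN ≤ 0.812

p₁ = P(outcome | exposed) = 779/1177 = 0.66185
p₀ = P(outcome | unexposed) = 1093/2362 = 0.46274
Under exogeneity alone the bounds on PN are max{0,(p₁−p₀)/p₁} ≤ PN ≤ min{1,(1−p₀)/p₁}.
  lower = (p₁ − p₀)/p₁ = 0.19911 / 0.66185 ≈ 0.3008
  upper = min{1, (1 − p₀)/p₁} = 0.53726 / 0.66185 ≈ 0.8117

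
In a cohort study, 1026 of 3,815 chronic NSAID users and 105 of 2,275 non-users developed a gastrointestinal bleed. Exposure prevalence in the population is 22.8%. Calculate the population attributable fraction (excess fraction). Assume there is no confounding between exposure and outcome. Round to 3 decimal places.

p₁ = P(outcome | exposed) = 1026/3815 = 0.26894
p₀ = P(outcome | unexposed) = 105/2275 = 0.046154
Overall risk P(Y=1) = π·p₁ + (1−π)·p₀ = 0.228×0.26894 + 0.772×0.046154 = 0.096949.
Under exogeneity, PAF = [P(Y=1) − p₀] / P(Y=1).
PAF = (0.096949 − 0.046154) / 0.096949 ≈ 0.5239

PAF ≈ 0.524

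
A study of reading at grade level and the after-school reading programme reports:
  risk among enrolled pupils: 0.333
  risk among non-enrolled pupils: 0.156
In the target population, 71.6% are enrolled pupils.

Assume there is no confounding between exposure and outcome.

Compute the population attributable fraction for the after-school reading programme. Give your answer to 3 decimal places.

Let p₁ = 0.333, p₀ = 0.156.
Overall risk P(Y=1) = π·p₁ + (1−π)·p₀ = 0.716×0.333 + 0.284×0.156 = 0.28273.
Under exogeneity, PAF = [P(Y=1) − p₀] / P(Y=1).
PAF = (0.28273 − 0.156) / 0.28273 ≈ 0.4482

PAF ≈ 0.448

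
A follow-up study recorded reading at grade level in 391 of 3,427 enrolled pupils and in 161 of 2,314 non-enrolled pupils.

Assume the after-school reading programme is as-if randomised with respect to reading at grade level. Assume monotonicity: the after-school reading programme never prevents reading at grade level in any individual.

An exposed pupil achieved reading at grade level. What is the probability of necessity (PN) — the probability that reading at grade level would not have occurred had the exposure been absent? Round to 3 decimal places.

PN ≈ 0.390

p₁ = P(outcome | exposed) = 391/3427 = 0.11409
p₀ = P(outcome | unexposed) = 161/2314 = 0.069576
Under exogeneity and monotonicity, PN = (p₁ − p₀) / p₁.
PN = (0.11409 − 0.069576) / 0.11409 = 0.044517 / 0.11409 ≈ 0.3902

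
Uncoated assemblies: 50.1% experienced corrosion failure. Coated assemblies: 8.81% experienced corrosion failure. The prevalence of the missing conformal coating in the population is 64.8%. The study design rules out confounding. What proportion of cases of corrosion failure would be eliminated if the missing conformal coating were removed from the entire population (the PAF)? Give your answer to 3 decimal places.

p₁ = 0.501, p₀ = 0.0881.
Overall risk P(Y=1) = π·p₁ + (1−π)·p₀ = 0.648×0.501 + 0.352×0.0881 = 0.35566.
Under exogeneity, PAF = [P(Y=1) − p₀] / P(Y=1).
PAF = (0.35566 − 0.0881) / 0.35566 ≈ 0.7523

PAF ≈ 0.752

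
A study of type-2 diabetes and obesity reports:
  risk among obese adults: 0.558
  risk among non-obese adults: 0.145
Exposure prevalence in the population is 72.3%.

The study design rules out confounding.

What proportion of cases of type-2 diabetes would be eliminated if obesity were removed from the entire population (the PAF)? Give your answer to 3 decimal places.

Let p₁ = 0.558, p₀ = 0.145.
Overall risk P(Y=1) = π·p₁ + (1−π)·p₀ = 0.723×0.558 + 0.277×0.145 = 0.4436.
Under exogeneity, PAF = [P(Y=1) − p₀] / P(Y=1).
PAF = (0.4436 − 0.145) / 0.4436 ≈ 0.6731

PAF ≈ 0.673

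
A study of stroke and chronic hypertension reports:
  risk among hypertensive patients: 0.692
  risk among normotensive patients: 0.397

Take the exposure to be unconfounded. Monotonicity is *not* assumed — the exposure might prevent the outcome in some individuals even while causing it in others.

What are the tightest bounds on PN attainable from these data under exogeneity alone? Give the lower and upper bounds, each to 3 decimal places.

0.426 ≤ PN ≤ 0.871

Let p₁ = 0.692, p₀ = 0.397.
Under exogeneity alone the bounds on PN are max{0,(p₁−p₀)/p₁} ≤ PN ≤ min{1,(1−p₀)/p₁}.
  lower = (p₁ − p₀)/p₁ = 0.295 / 0.692 ≈ 0.4263
  upper = min{1, (1 − p₀)/p₁} = 0.603 / 0.692 ≈ 0.8714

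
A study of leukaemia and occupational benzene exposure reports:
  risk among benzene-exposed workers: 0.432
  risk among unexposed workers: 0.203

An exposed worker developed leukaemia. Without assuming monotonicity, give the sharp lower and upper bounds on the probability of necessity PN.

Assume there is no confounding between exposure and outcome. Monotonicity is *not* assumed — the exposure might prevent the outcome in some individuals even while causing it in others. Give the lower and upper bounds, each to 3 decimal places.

0.530 ≤ PN ≤ 1.000

Let p₁ = 0.432, p₀ = 0.203.
Under exogeneity alone the bounds on PN are max{0,(p₁−p₀)/p₁} ≤ PN ≤ min{1,(1−p₀)/p₁}.
  lower = (p₁ − p₀)/p₁ = 0.229 / 0.432 ≈ 0.5301
  upper = min{1, (1 − p₀)/p₁} = 0.797 / 0.432 ≈ 1.8449 → capped at 1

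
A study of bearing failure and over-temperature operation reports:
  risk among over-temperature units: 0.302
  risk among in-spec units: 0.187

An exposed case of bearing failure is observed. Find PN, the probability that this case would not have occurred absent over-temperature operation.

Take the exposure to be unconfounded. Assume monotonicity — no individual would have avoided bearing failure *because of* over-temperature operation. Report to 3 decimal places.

Let p₁ = 0.302, p₀ = 0.187.
Under exogeneity and monotonicity, PN = (p₁ − p₀) / p₁.
PN = (0.302 − 0.187) / 0.302 = 0.115 / 0.302 ≈ 0.3808

PN ≈ 0.381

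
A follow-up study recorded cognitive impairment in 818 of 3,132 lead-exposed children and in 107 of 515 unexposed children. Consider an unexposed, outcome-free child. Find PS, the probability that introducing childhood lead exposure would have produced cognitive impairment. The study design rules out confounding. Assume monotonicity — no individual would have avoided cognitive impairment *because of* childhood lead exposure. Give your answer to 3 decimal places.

PS ≈ 0.067

p₁ = P(outcome | exposed) = 818/3132 = 0.26117
p₀ = P(outcome | unexposed) = 107/515 = 0.20777
Under exogeneity and monotonicity, PS = (p₁ − p₀) / (1 − p₀).
PS = (0.26117 − 0.20777) / (1 − 0.20777) = 0.053408 / 0.79223 ≈ 0.0674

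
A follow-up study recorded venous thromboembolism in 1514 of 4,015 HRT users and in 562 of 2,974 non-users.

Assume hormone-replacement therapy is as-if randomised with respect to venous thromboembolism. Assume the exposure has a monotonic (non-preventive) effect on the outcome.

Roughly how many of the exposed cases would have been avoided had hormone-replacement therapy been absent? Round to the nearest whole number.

about 755 cases

p₁ = P(outcome | exposed) = 1514/4015 = 0.37709
p₀ = P(outcome | unexposed) = 562/2974 = 0.18897
PN = (p₁ − p₀)/p₁ = (0.37709 − 0.18897) / 0.37709 ≈ 0.49886.
Attributable cases ≈ PN × (exposed cases) = 0.49886 × 1514 ≈ 755.28.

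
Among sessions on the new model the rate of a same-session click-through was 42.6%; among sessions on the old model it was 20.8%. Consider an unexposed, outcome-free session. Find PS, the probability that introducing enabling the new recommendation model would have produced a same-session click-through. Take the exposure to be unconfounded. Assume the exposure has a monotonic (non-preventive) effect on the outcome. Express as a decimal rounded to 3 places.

p₁ = 0.426, p₀ = 0.208.
Under exogeneity and monotonicity, PS = (p₁ − p₀) / (1 − p₀).
PS = (0.426 − 0.208) / (1 − 0.208) = 0.218 / 0.792 ≈ 0.2753

PS ≈ 0.275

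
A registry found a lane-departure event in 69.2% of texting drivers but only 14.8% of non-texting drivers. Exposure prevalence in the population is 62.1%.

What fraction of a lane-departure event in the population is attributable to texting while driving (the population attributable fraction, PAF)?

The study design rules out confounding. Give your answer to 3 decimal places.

PAF ≈ 0.695

p₁ = 0.692, p₀ = 0.148.
Overall risk P(Y=1) = π·p₁ + (1−π)·p₀ = 0.621×0.692 + 0.379×0.148 = 0.48582.
Under exogeneity, PAF = [P(Y=1) − p₀] / P(Y=1).
PAF = (0.48582 − 0.148) / 0.48582 ≈ 0.6954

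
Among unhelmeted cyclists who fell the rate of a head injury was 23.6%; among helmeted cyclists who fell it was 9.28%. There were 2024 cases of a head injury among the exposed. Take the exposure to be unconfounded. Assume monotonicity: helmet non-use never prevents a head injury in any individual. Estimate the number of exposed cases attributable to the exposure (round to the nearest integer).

p₁ = 0.236, p₀ = 0.0928.
PN = (p₁ − p₀)/p₁ = (0.236 − 0.0928) / 0.236 ≈ 0.60678.
Attributable cases ≈ PN × (exposed cases) = 0.60678 × 2024 ≈ 1228.12.

about 1228 cases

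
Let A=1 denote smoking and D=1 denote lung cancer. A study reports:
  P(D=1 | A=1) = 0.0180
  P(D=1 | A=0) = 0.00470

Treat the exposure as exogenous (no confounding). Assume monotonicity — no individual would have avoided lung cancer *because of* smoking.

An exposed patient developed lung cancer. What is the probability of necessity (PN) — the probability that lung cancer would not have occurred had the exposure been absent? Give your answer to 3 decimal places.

Let p₁ = 0.018, p₀ = 0.0047.
Under exogeneity and monotonicity, PN = (p₁ − p₀) / p₁.
PN = (0.018 − 0.0047) / 0.018 = 0.0133 / 0.018 ≈ 0.7389

PN ≈ 0.739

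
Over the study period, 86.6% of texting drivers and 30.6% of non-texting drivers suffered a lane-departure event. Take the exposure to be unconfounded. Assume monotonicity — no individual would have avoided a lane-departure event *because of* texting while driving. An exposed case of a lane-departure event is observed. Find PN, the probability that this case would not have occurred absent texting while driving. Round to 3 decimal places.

p₁ = 0.866, p₀ = 0.306.
Under exogeneity and monotonicity, PN = (p₁ − p₀) / p₁.
PN = (0.866 − 0.306) / 0.866 = 0.56 / 0.866 ≈ 0.6467

PN ≈ 0.647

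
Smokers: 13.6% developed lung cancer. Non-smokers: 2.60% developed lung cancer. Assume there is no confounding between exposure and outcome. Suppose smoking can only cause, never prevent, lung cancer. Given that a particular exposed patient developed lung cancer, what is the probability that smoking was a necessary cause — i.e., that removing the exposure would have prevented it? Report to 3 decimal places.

PN ≈ 0.809

p₁ = 0.136, p₀ = 0.026.
Under exogeneity and monotonicity, PN = (p₁ − p₀) / p₁.
PN = (0.136 − 0.026) / 0.136 = 0.11 / 0.136 ≈ 0.8088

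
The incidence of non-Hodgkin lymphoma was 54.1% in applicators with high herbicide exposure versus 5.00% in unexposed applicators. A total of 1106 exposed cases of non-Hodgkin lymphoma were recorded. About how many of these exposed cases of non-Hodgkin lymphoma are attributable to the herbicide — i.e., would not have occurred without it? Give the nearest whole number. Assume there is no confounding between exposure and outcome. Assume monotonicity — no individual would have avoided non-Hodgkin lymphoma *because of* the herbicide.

about 1004 cases

p₁ = 0.541, p₀ = 0.05.
PN = (p₁ − p₀)/p₁ = (0.541 − 0.05) / 0.541 ≈ 0.90758.
Attributable cases ≈ PN × (exposed cases) = 0.90758 × 1106 ≈ 1003.78.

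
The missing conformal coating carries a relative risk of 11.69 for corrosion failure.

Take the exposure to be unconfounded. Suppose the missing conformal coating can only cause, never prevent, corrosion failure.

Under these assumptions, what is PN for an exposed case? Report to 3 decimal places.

Under exogeneity and monotonicity, PN = (RR − 1) / RR = 1 − 1/RR.
PN = (11.69 − 1) / 11.69 = 10.69 / 11.69 ≈ 0.9145

PN ≈ 0.914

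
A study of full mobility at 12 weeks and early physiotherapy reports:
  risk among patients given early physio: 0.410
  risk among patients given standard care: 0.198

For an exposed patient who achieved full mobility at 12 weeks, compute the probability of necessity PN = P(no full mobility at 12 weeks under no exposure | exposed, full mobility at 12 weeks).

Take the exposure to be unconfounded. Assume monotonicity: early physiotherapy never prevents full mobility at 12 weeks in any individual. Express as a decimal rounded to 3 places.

PN ≈ 0.517

Let p₁ = 0.41, p₀ = 0.198.
Under exogeneity and monotonicity, PN = (p₁ − p₀) / p₁.
PN = (0.41 − 0.198) / 0.41 = 0.212 / 0.41 ≈ 0.5171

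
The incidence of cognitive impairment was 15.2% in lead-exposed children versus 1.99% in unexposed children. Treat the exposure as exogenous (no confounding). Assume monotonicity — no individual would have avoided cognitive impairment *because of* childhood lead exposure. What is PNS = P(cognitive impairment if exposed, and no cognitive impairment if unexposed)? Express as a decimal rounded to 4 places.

p₁ = 0.152, p₀ = 0.0199.
Under exogeneity and monotonicity, PNS = p₁ − p₀.
PNS = 0.152 − 0.0199 = 0.1321

PNS ≈ 0.1321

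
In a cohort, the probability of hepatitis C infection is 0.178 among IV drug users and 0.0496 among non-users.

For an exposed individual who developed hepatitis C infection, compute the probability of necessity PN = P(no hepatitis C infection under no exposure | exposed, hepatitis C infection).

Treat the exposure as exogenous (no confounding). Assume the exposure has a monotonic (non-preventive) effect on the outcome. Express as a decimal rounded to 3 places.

Let p₁ = 0.178, p₀ = 0.0496.
Under exogeneity and monotonicity, PN = (p₁ − p₀) / p₁.
PN = (0.178 − 0.0496) / 0.178 = 0.1284 / 0.178 ≈ 0.7213

PN ≈ 0.721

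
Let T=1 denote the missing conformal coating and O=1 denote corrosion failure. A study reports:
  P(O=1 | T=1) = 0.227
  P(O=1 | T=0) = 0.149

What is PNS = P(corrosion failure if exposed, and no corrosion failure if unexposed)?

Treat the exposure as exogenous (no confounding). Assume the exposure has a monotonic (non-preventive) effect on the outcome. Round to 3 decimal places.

Let p₁ = 0.227, p₀ = 0.149.
Under exogeneity and monotonicity, PNS = p₁ − p₀.
PNS = 0.227 − 0.149 = 0.078

PNS ≈ 0.078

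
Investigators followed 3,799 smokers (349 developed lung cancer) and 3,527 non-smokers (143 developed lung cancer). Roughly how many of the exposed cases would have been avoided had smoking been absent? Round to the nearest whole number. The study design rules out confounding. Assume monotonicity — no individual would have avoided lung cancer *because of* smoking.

about 195 cases

p₁ = P(outcome | exposed) = 349/3799 = 0.091866
p₀ = P(outcome | unexposed) = 143/3527 = 0.040544
PN = (p₁ − p₀)/p₁ = (0.091866 − 0.040544) / 0.091866 ≈ 0.55866.
Attributable cases ≈ PN × (exposed cases) = 0.55866 × 349 ≈ 194.97.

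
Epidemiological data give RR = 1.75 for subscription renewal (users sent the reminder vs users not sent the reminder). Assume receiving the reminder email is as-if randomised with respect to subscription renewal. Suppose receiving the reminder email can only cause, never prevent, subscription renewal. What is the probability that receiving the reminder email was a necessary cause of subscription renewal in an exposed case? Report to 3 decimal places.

PN ≈ 0.429

Under exogeneity and monotonicity, PN = (RR − 1) / RR = 1 − 1/RR.
PN = (1.75 − 1) / 1.75 = 0.75 / 1.75 ≈ 0.4286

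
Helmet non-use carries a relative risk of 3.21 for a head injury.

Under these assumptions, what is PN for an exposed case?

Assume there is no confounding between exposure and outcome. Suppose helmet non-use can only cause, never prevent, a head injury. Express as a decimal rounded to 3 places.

PN ≈ 0.688

Under exogeneity and monotonicity, PN = (RR − 1) / RR = 1 − 1/RR.
PN = (3.21 − 1) / 3.21 = 2.21 / 3.21 ≈ 0.6885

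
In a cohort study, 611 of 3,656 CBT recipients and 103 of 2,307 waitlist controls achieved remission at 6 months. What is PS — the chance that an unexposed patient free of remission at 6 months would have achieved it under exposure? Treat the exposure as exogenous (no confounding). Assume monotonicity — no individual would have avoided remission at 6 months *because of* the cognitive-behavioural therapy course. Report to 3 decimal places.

p₁ = P(outcome | exposed) = 611/3656 = 0.16712
p₀ = P(outcome | unexposed) = 103/2307 = 0.044647
Under exogeneity and monotonicity, PS = (p₁ − p₀) / (1 − p₀).
PS = (0.16712 − 0.044647) / (1 − 0.044647) = 0.12248 / 0.95535 ≈ 0.1282

PS ≈ 0.128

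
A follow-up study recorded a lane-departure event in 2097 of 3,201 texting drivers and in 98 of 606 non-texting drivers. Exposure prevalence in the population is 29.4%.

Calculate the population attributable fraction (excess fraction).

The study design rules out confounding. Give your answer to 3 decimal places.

p₁ = P(outcome | exposed) = 2097/3201 = 0.65511
p₀ = P(outcome | unexposed) = 98/606 = 0.16172
Overall risk P(Y=1) = π·p₁ + (1−π)·p₀ = 0.294×0.65511 + 0.706×0.16172 = 0.30677.
Under exogeneity, PAF = [P(Y=1) − p₀] / P(Y=1).
PAF = (0.30677 − 0.16172) / 0.30677 ≈ 0.4728

PAF ≈ 0.473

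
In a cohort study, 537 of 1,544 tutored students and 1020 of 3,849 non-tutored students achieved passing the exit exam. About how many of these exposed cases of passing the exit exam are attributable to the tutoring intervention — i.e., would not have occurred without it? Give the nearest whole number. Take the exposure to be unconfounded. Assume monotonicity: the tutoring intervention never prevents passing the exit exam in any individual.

about 128 cases

p₁ = P(outcome | exposed) = 537/1544 = 0.3478
p₀ = P(outcome | unexposed) = 1020/3849 = 0.265
PN = (p₁ − p₀)/p₁ = (0.3478 − 0.265) / 0.3478 ≈ 0.23805.
Attributable cases ≈ PN × (exposed cases) = 0.23805 × 537 ≈ 127.83.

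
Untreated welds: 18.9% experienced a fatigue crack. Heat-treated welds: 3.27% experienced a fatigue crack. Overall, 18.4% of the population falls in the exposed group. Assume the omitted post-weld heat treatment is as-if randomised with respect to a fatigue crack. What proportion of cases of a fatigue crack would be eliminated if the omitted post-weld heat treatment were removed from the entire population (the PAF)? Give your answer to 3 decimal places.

p₁ = 0.189, p₀ = 0.0327.
Overall risk P(Y=1) = π·p₁ + (1−π)·p₀ = 0.184×0.189 + 0.816×0.0327 = 0.061459.
Under exogeneity, PAF = [P(Y=1) − p₀] / P(Y=1).
PAF = (0.061459 − 0.0327) / 0.061459 ≈ 0.4679

PAF ≈ 0.468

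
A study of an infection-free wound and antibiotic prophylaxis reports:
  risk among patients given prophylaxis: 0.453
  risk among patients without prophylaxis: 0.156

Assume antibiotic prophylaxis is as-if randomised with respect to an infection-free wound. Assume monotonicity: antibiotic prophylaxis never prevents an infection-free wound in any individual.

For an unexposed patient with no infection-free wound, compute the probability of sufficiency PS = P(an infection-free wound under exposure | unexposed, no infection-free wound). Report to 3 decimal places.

Let p₁ = 0.453, p₀ = 0.156.
Under exogeneity and monotonicity, PS = (p₁ − p₀) / (1 − p₀).
PS = (0.453 − 0.156) / (1 − 0.156) = 0.297 / 0.844 ≈ 0.3519

PS ≈ 0.352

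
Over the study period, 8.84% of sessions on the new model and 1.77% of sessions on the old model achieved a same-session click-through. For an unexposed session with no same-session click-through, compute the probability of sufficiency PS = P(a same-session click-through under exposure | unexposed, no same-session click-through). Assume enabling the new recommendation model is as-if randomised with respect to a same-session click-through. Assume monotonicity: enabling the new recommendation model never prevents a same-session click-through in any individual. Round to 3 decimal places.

p₁ = 0.0884, p₀ = 0.0177.
Under exogeneity and monotonicity, PS = (p₁ − p₀) / (1 − p₀).
PS = (0.0884 − 0.0177) / (1 − 0.0177) = 0.0707 / 0.9823 ≈ 0.0720

PS ≈ 0.072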